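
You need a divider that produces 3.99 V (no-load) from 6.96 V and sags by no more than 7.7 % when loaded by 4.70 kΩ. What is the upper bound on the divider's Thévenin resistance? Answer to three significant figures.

Loading drop = R_th/(R_th + R_L) ≤ 0.0770, so R_th ≤ R_L · ε/(1−ε) = 4.70 kΩ × 0.0770/0.9230 = 392 Ω.

R_th ≤ 392 Ω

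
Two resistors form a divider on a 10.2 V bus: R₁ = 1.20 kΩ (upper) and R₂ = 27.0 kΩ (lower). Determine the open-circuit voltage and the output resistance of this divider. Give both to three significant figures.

V_th is the open-circuit tap voltage: 10.2 × 27.0/(1.20 + 27.0) = 9.77 V.
With the supply zeroed, R₁ and R₂ appear in parallel from the tap: R_th = R₁‖R₂ = (1.20 × 27.0)/28.20 = 1.15 kΩ.

V_th = 9.77 V, R_th = 1.15 kΩ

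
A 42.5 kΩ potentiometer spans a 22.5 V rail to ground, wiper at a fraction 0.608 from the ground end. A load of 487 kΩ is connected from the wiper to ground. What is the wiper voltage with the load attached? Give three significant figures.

V ≈ 13.4 V

The wiper splits the pot into (1−α)R = 16.66 kΩ above and αR = 25.84 kΩ below.
Lower section ‖ load = 24.54 kΩ.
V_wiper = 22.5 × 24.54/(16.66 + 24.54) = 13.4 V.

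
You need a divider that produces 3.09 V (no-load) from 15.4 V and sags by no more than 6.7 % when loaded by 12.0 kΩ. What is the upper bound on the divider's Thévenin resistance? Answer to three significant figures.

Loading drop = R_th/(R_th + R_L) ≤ 0.0670, so R_th ≤ R_L · ε/(1−ε) = 12.0 kΩ × 0.0670/0.9330 = 862 Ω.

R_th ≤ 862 Ω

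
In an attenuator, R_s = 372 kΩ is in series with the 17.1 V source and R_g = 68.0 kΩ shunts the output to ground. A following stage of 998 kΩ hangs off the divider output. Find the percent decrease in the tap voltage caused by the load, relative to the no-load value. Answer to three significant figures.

5.45 %

The divider's output (Thévenin) resistance is R_s‖R_g = 57.49 kΩ.
Fractional drop under load = R_th/(R_th + R_L) = 57.49 / (57.49 + 998) = 0.05447.
So the output falls by 5.45 %.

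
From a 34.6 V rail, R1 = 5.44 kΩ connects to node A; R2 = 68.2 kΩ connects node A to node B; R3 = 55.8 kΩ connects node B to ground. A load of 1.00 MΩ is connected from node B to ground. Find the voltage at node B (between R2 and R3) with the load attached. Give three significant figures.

At node B, R3 is in parallel with the load: R3‖R_L = 52.85 kΩ.
Below node A the resistance is R2 + (R3‖R_L) = 121.1 kΩ, so V_A = 34.6 × 121.1/126.5 = 33.11 V.
Then V_B = V_A × (R3‖R_L)/(R2 + R3‖R_L) = 33.11 × 52.85/121.1 = 14.5 V.

V ≈ 14.5 V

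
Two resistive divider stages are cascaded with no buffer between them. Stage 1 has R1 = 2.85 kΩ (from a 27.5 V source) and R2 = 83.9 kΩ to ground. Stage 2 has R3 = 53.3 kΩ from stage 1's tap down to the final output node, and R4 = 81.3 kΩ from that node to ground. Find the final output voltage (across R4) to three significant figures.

V_out ≈ 15.7 V

Stage 2 presents R3+R4 = 134.6 kΩ as a load on stage 1's tap.
Stage 1's lower leg becomes R2‖(R3+R4) = 51.68 kΩ, so V_mid = 27.5 × 51.68/54.53 = 26.06 V.
Stage 2 is itself unloaded: V_out = V_mid × R4/(R3+R4) = 26.06 × 81.3/134.6 = 15.7 V.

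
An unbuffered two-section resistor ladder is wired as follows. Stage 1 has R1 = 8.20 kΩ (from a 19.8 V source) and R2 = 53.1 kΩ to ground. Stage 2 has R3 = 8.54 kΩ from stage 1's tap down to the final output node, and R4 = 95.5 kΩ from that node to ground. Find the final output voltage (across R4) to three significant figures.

Stage 2 presents R3+R4 = 104.0 kΩ as a load on stage 1's tap.
Stage 1's lower leg becomes R2‖(R3+R4) = 35.16 kΩ, so V_mid = 19.8 × 35.16/43.36 = 16.06 V.
Stage 2 is itself unloaded: V_out = V_mid × R4/(R3+R4) = 16.06 × 95.5/104.0 = 14.7 V.

V_out ≈ 14.7 V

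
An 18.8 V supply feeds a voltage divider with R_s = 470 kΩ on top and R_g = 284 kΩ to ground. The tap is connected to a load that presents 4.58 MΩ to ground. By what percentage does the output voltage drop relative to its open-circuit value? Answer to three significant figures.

The divider's output (Thévenin) resistance is R_s‖R_g = 177.0 kΩ.
Fractional drop under load = R_th/(R_th + R_L) = 177.0 / (177.0 + 4580) = 0.03721.
So the output falls by 3.72 %.

3.72 %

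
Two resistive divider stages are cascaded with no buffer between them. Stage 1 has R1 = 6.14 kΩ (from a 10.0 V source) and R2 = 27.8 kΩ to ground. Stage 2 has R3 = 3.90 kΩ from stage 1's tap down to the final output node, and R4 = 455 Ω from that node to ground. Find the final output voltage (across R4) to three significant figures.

Stage 2 presents R3+R4 = 4355 Ω as a load on stage 1's tap.
Stage 1's lower leg becomes R2‖(R3+R4) = 3765 Ω, so V_mid = 10.0 × 3765/9905 = 3.801 V.
Stage 2 is itself unloaded: V_out = V_mid × R4/(R3+R4) = 3.801 × 455/4355 = 0.397 V.

V_out ≈ 0.397 V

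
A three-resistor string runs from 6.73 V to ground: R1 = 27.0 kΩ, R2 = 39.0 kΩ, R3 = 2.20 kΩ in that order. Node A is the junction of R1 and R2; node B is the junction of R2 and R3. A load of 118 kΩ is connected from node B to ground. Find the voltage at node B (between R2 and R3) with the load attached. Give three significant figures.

V ≈ 0.213 V

At node B, R3 is in parallel with the load: R3‖R_L = 2.160 kΩ.
Below node A the resistance is R2 + (R3‖R_L) = 41.16 kΩ, so V_A = 6.73 × 41.16/68.16 = 4.064 V.
Then V_B = V_A × (R3‖R_L)/(R2 + R3‖R_L) = 4.064 × 2.160/41.16 = 0.213 V.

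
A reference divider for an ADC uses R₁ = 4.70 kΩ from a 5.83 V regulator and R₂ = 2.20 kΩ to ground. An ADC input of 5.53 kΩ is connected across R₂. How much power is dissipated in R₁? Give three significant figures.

Total resistance from the source is R₁ + (R₂‖R_L) = 6.274 kΩ, so I = 5.83/6.274 kΩ = 0.9293 mA.
P = I²·R₁ = (0.9293 mA)² × 4.70 kΩ = 4.06 mW.

P ≈ 4.06 mW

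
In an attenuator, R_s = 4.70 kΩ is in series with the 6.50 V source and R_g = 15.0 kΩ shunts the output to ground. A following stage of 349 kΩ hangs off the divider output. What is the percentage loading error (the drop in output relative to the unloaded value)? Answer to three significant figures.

1.02 %

The divider's output (Thévenin) resistance is R_s‖R_g = 3.579 kΩ.
Fractional drop under load = R_th/(R_th + R_L) = 3.579 / (3.579 + 349) = 0.01015.
So the output falls by 1.02 %.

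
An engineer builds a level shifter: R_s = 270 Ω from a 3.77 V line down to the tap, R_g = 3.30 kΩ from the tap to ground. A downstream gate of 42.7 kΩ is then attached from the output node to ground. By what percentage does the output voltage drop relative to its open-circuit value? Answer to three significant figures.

The divider's output (Thévenin) resistance is R_s‖R_g = 249.6 Ω.
Fractional drop under load = R_th/(R_th + R_L) = 249.6 / (249.6 + 42700) = 0.005811.
So the output falls by 0.581 %.

0.581 %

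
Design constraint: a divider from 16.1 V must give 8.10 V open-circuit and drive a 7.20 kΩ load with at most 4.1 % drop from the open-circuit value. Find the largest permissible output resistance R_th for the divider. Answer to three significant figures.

Loading drop = R_th/(R_th + R_L) ≤ 0.0410, so R_th ≤ R_L · ε/(1−ε) = 7.20 kΩ × 0.0410/0.9590 = 308 Ω.

R_th ≤ 308 Ω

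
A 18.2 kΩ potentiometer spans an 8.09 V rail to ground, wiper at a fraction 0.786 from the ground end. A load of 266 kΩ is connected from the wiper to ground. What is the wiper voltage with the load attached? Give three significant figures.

The wiper splits the pot into (1−α)R = 3.895 kΩ above and αR = 14.31 kΩ below.
Lower section ‖ load = 13.58 kΩ.
V_wiper = 8.09 × 13.58/(3.895 + 13.58) = 6.29 V.

V ≈ 6.29 V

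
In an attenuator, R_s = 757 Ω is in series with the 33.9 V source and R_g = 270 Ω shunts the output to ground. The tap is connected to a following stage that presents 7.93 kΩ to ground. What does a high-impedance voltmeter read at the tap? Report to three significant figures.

The load sits in parallel with R_g: R_g‖R_L = (270 × 7930) / (270 + 7930) = 261.1 Ω.
V_out = 33.9 × 261.1 / (757 + 261.1) = 33.9 × 261.1/1018 = 8.69 V.

V_out ≈ 8.69 V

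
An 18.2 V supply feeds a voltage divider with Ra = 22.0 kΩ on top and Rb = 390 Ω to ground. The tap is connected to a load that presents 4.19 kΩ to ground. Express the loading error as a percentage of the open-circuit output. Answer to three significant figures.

Unloaded V = 18.2 × 390/22390 = 0.31702 V.
Loaded: Rb‖R_L = 356.8 Ω, giving V = 18.2 × 356.8/22360 = 0.29045 V.
Drop = (0.31702 − 0.29045) / 0.31702 = 8.38 %.

8.38 %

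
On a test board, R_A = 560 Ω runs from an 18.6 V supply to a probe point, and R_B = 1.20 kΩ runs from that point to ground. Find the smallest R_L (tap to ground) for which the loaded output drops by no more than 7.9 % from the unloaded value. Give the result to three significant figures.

Output resistance R_th = R_A‖R_B = (560 × 1200)/1760 = 381.8 Ω.
The fractional drop is R_th/(R_th + R_L); requiring this ≤ 0.0790 gives R_L ≥ R_th(1/0.0790 − 1) = 381.8 × 11.66 = 4.45 kΩ.

R_L(min) ≈ 4.45 kΩ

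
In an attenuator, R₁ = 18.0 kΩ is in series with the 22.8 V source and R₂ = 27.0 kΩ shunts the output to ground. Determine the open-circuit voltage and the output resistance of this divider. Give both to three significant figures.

V_th = 13.7 V, R_th = 10.8 kΩ

V_th is the open-circuit tap voltage: 22.8 × 27.0/(18.0 + 27.0) = 13.7 V.
With the supply zeroed, R₁ and R₂ appear in parallel from the tap: R_th = R₁‖R₂ = (18.0 × 27.0)/45.00 = 10.8 kΩ.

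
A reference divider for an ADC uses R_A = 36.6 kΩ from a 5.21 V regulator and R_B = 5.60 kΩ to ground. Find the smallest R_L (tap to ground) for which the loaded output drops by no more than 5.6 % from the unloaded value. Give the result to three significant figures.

Output resistance R_th = R_A‖R_B = (36.6 × 5.60)/42.20 = 4.857 kΩ.
The fractional drop is R_th/(R_th + R_L); requiring this ≤ 0.0560 gives R_L ≥ R_th(1/0.0560 − 1) = 4.857 × 16.86 = 81.9 kΩ.

R_L(min) ≈ 81.9 kΩ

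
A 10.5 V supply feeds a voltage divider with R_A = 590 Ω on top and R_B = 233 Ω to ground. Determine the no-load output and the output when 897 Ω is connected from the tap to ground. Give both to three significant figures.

Unloaded: 2.97 V; loaded: 2.51 V

Open-circuit: V = 10.5 × 233/(590 + 233) = 2.97 V.
With the load, R_B becomes R_B‖R_L = 185.0 Ω, so V = 10.5 × 185.0/775.0 = 2.51 V.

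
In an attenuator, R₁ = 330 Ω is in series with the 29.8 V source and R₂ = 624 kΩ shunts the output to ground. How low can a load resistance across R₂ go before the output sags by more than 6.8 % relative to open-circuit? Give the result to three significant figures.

R_L(min) ≈ 4.52 kΩ

Output resistance R_th = R₁‖R₂ = (330 × 624000)/624300 = 329.8 Ω.
The fractional drop is R_th/(R_th + R_L); requiring this ≤ 0.0680 gives R_L ≥ R_th(1/0.0680 − 1) = 329.8 × 13.71 = 4.52 kΩ.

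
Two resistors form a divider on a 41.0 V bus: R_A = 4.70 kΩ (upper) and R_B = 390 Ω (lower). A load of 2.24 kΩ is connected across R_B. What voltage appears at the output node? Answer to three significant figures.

V_out ≈ 2.71 V

The load sits in parallel with R_B: R_B‖R_L = (390 × 2240) / (390 + 2240) = 332.2 Ω.
V_out = 41.0 × 332.2 / (4700 + 332.2) = 41.0 × 332.2/5032 = 2.71 V.
(Unloaded it would have been 3.14 V.)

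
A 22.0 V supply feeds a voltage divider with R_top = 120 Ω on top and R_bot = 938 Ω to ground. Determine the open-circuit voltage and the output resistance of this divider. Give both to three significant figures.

V_th is the open-circuit tap voltage: 22.0 × 938/(120 + 938) = 19.5 V.
With the supply zeroed, R_top and R_bot appear in parallel from the tap: R_th = R_top‖R_bot = (120 × 938)/1058 = 106 Ω.

V_th = 19.5 V, R_th = 106 Ω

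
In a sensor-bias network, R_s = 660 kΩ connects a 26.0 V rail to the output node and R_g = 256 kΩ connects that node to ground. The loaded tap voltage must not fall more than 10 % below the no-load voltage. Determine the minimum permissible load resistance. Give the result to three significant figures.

R_L(min) ≈ 1.66 MΩ

Output resistance R_th = R_s‖R_g = (660 × 256)/916.0 = 184.5 kΩ.
The fractional drop is R_th/(R_th + R_L); requiring this ≤ 0.100 gives R_L ≥ R_th(1/0.100 − 1) = 184.5 × 9.000 = 1.66 MΩ.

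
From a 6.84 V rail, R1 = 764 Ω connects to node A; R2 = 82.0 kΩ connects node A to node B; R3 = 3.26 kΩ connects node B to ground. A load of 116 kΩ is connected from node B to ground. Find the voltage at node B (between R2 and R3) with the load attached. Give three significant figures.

At node B, R3 is in parallel with the load: R3‖R_L = 3171 Ω.
Below node A the resistance is R2 + (R3‖R_L) = 85170 Ω, so V_A = 6.84 × 85170/85930 = 6.779 V.
Then V_B = V_A × (R3‖R_L)/(R2 + R3‖R_L) = 6.779 × 3171/85170 = 0.252 V.

V ≈ 0.252 V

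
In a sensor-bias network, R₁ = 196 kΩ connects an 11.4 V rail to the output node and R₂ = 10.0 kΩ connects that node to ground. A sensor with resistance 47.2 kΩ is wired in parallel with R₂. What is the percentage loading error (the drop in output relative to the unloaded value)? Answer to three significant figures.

The divider's output (Thévenin) resistance is R₁‖R₂ = 9.515 kΩ.
Fractional drop under load = R_th/(R_th + R_L) = 9.515 / (9.515 + 47.2) = 0.1678.
So the output falls by 16.8 %.

16.8 %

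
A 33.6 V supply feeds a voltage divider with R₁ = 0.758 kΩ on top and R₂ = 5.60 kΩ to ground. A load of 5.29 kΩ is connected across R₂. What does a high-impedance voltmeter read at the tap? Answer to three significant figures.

The load sits in parallel with R₂: R₂‖R_L = (5600 × 5290) / (5600 + 5290) = 2720 Ω.
V_out = 33.6 × 2720 / (758 + 2720) = 33.6 × 2720/3478 = 26.3 V.
(Unloaded it would have been 29.6 V.)

V_out ≈ 26.3 V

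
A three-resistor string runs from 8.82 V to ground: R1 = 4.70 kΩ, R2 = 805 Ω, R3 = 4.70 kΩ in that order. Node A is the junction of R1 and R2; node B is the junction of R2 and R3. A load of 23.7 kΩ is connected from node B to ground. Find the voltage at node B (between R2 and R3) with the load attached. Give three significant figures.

V ≈ 3.67 V

At node B, R3 is in parallel with the load: R3‖R_L = 3922 Ω.
Below node A the resistance is R2 + (R3‖R_L) = 4727 Ω, so V_A = 8.82 × 4727/9427 = 4.423 V.
Then V_B = V_A × (R3‖R_L)/(R2 + R3‖R_L) = 4.423 × 3922/4727 = 3.67 V.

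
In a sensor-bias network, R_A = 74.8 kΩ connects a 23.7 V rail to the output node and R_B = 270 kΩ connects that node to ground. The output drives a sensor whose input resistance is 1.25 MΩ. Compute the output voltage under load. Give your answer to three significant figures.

V_out ≈ 17.7 V

The load sits in parallel with R_B: R_B‖R_L = (270 × 1250) / (270 + 1250) = 222.0 kΩ.
V_out = 23.7 × 222.0 / (74.8 + 222.0) = 23.7 × 222.0/296.8 = 17.7 V.
(Unloaded it would have been 18.6 V.)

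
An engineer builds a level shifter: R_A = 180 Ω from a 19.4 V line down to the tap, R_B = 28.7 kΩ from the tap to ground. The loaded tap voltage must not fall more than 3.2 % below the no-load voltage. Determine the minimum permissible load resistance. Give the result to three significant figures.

Output resistance R_th = R_A‖R_B = (180 × 28700)/28880 = 178.9 Ω.
The fractional drop is R_th/(R_th + R_L); requiring this ≤ 0.0320 gives R_L ≥ R_th(1/0.0320 − 1) = 178.9 × 30.25 = 5.41 kΩ.

R_L(min) ≈ 5.41 kΩ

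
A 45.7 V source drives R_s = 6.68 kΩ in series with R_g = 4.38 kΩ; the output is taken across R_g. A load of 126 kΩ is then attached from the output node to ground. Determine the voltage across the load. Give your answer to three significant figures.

V_out ≈ 17.7 V

The load sits in parallel with R_g: R_g‖R_L = (4.38 × 126) / (4.38 + 126) = 4.233 kΩ.
V_out = 45.7 × 4.233 / (6.68 + 4.233) = 45.7 × 4.233/10.91 = 17.7 V.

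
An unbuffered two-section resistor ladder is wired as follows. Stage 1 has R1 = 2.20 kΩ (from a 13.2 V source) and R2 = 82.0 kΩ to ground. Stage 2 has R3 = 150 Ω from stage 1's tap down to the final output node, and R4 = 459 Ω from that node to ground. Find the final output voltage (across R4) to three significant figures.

V_out ≈ 2.14 V

Stage 2 presents R3+R4 = 609.0 Ω as a load on stage 1's tap.
Stage 1's lower leg becomes R2‖(R3+R4) = 604.5 Ω, so V_mid = 13.2 × 604.5/2805 = 2.845 V.
Stage 2 is itself unloaded: V_out = V_mid × R4/(R3+R4) = 2.845 × 459/609.0 = 2.14 V.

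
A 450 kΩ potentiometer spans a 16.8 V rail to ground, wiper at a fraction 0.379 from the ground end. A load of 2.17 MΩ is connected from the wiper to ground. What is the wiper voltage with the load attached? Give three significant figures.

The wiper splits the pot into (1−α)R = 279.4 kΩ above and αR = 170.6 kΩ below.
Lower section ‖ load = 158.1 kΩ.
V_wiper = 16.8 × 158.1/(279.4 + 158.1) = 6.07 V.

V ≈ 6.07 V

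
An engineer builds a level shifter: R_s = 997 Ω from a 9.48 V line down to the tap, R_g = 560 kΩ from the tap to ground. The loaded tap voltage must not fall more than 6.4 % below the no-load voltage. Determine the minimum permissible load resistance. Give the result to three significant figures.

Output resistance R_th = R_s‖R_g = (997 × 560000)/561000 = 995.2 Ω.
The fractional drop is R_th/(R_th + R_L); requiring this ≤ 0.0640 gives R_L ≥ R_th(1/0.0640 − 1) = 995.2 × 14.62 = 14.6 kΩ.

R_L(min) ≈ 14.6 kΩ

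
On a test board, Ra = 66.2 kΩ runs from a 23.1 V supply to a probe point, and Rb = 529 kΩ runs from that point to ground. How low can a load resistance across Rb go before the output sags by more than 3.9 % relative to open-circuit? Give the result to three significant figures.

Output resistance R_th = Ra‖Rb = (66.2 × 529)/595.2 = 58.84 kΩ.
The fractional drop is R_th/(R_th + R_L); requiring this ≤ 0.0390 gives R_L ≥ R_th(1/0.0390 − 1) = 58.84 × 24.64 = 1.45 MΩ.

R_L(min) ≈ 1.45 MΩ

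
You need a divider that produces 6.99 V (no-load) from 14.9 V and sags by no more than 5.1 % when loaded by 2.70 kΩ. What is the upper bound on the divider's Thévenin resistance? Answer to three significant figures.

R_th ≤ 145 Ω

Loading drop = R_th/(R_th + R_L) ≤ 0.0510, so R_th ≤ R_L · ε/(1−ε) = 2.70 kΩ × 0.0510/0.9490 = 145 Ω.
(Any R1, R2 with R2/(R1+R2) = 0.469 and R1‖R2 ≤ 145 Ω will meet the spec.)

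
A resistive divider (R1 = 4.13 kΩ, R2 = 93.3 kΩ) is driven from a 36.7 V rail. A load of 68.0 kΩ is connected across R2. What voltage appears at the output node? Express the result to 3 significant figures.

V_out ≈ 33.2 V

The load sits in parallel with R2: R2‖R_L = (93.3 × 68.0) / (93.3 + 68.0) = 39.33 kΩ.
V_out = 36.7 × 39.33 / (4.13 + 39.33) = 36.7 × 39.33/43.46 = 33.2 V.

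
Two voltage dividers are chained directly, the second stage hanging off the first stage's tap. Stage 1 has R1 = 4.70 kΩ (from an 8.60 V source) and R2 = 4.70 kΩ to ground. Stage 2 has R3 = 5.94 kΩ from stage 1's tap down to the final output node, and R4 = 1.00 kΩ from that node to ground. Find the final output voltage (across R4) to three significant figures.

Stage 2 presents R3+R4 = 6.940 kΩ as a load on stage 1's tap.
Stage 1's lower leg becomes R2‖(R3+R4) = 2.802 kΩ, so V_mid = 8.60 × 2.802/7.502 = 3.212 V.
Stage 2 is itself unloaded: V_out = V_mid × R4/(R3+R4) = 3.212 × 1.00/6.940 = 0.463 V.

V_out ≈ 0.463 V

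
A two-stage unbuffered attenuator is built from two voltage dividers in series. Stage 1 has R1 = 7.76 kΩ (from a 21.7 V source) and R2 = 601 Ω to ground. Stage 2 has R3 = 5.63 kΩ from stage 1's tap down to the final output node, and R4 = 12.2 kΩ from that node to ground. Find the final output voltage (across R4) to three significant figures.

V_out ≈ 1.03 V

Stage 2 presents R3+R4 = 17830 Ω as a load on stage 1's tap.
Stage 1's lower leg becomes R2‖(R3+R4) = 581.4 Ω, so V_mid = 21.7 × 581.4/8341 = 1.513 V.
Stage 2 is itself unloaded: V_out = V_mid × R4/(R3+R4) = 1.513 × 12200/17830 = 1.03 V.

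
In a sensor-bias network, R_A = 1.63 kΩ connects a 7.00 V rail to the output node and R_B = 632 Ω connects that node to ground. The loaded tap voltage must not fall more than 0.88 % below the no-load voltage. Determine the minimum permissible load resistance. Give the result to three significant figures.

Output resistance R_th = R_A‖R_B = (1630 × 632)/2262 = 455.4 Ω.
The fractional drop is R_th/(R_th + R_L); requiring this ≤ 0.00880 gives R_L ≥ R_th(1/0.00880 − 1) = 455.4 × 112.6 = 51.3 kΩ.

R_L(min) ≈ 51.3 kΩ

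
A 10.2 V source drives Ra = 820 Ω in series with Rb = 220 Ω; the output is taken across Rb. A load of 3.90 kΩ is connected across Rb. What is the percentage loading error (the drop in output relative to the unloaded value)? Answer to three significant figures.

The divider's output (Thévenin) resistance is Ra‖Rb = 173.5 Ω.
Fractional drop under load = R_th/(R_th + R_L) = 173.5 / (173.5 + 3900) = 0.04258.
So the output falls by 4.26 %.

4.26 %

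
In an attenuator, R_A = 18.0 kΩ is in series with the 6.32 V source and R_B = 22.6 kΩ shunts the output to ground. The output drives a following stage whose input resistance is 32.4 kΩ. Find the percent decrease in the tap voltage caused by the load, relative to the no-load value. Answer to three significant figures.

The divider's output (Thévenin) resistance is R_A‖R_B = 10.02 kΩ.
Fractional drop under load = R_th/(R_th + R_L) = 10.02 / (10.02 + 32.4) = 0.2362.
So the output falls by 23.6 %.

23.6 %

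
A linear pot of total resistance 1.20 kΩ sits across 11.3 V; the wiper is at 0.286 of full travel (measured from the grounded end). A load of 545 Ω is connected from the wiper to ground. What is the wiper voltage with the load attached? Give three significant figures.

The wiper splits the pot into (1−α)R = 856.8 Ω above and αR = 343.2 Ω below.
Lower section ‖ load = 210.6 Ω.
V_wiper = 11.3 × 210.6/(856.8 + 210.6) = 2.23 V.

V ≈ 2.23 V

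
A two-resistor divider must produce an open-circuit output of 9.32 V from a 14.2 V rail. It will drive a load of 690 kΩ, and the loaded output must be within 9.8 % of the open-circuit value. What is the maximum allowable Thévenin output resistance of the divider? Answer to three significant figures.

Loading drop = R_th/(R_th + R_L) ≤ 0.0980, so R_th ≤ R_L · ε/(1−ε) = 690 kΩ × 0.0980/0.9020 = 75.0 kΩ.
(Any R1, R2 with R2/(R1+R2) = 0.656 and R1‖R2 ≤ 75.0 kΩ will meet the spec.)

R_th ≤ 75.0 kΩ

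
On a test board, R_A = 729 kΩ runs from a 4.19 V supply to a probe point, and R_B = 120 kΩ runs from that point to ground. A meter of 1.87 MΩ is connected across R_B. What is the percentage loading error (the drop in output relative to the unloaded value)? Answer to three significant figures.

5.22 %

The divider's output (Thévenin) resistance is R_A‖R_B = 103.0 kΩ.
Fractional drop under load = R_th/(R_th + R_L) = 103.0 / (103.0 + 1870) = 0.05222.
So the output falls by 5.22 %.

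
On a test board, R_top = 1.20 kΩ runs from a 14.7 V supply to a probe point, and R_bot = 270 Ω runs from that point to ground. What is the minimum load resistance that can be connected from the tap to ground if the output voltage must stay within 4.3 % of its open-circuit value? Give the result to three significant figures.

Output resistance R_th = R_top‖R_bot = (1200 × 270)/1470 = 220.4 Ω.
The fractional drop is R_th/(R_th + R_L); requiring this ≤ 0.0430 gives R_L ≥ R_th(1/0.0430 − 1) = 220.4 × 22.26 = 4.91 kΩ.

R_L(min) ≈ 4.91 kΩ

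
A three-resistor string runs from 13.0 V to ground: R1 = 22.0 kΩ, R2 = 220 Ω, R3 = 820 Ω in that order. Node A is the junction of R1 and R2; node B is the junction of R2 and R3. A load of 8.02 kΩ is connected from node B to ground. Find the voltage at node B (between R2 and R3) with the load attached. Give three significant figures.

At node B, R3 is in parallel with the load: R3‖R_L = 743.9 Ω.
Below node A the resistance is R2 + (R3‖R_L) = 963.9 Ω, so V_A = 13.0 × 963.9/22960 = 0.5457 V.
Then V_B = V_A × (R3‖R_L)/(R2 + R3‖R_L) = 0.5457 × 743.9/963.9 = 0.421 V.

V ≈ 0.421 V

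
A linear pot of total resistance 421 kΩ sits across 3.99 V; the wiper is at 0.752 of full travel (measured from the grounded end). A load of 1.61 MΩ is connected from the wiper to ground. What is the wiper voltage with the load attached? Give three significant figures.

The wiper splits the pot into (1−α)R = 104.4 kΩ above and αR = 316.6 kΩ below.
Lower section ‖ load = 264.6 kΩ.
V_wiper = 3.99 × 264.6/(104.4 + 264.6) = 2.86 V.

V ≈ 2.86 V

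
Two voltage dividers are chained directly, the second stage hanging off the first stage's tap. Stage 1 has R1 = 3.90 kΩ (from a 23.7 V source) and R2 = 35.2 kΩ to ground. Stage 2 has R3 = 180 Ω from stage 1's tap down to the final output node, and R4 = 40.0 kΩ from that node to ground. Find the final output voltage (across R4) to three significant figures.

Stage 2 presents R3+R4 = 40180 Ω as a load on stage 1's tap.
Stage 1's lower leg becomes R2‖(R3+R4) = 18760 Ω, so V_mid = 23.7 × 18760/22660 = 19.62 V.
Stage 2 is itself unloaded: V_out = V_mid × R4/(R3+R4) = 19.62 × 40000/40180 = 19.5 V.

V_out ≈ 19.5 V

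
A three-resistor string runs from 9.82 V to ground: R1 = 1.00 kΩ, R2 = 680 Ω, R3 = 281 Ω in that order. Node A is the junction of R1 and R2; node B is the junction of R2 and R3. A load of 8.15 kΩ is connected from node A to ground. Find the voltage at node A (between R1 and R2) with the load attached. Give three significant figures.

Below node A the series string R2+R3 = 961.0 Ω sits in parallel with the 8150 Ω load: 859.6 Ω.
V_A = 9.82 × 859.6/(1000 + 859.6) = 4.54 V.

V ≈ 4.54 V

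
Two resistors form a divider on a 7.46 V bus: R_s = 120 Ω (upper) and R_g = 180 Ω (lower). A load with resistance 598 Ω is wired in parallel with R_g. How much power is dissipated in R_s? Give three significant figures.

Total resistance from the source is R_s + (R_g‖R_L) = 258.4 Ω, so I = 7.46/258.4 Ω = 28.88 mA.
P = I²·R_s = (28.88 mA)² × 120 Ω = 100 mW.

P ≈ 100 mW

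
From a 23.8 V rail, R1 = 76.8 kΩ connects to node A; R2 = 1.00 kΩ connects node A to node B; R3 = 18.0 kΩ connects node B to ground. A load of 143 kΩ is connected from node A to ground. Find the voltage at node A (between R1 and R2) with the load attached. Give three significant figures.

Below node A the series string R2+R3 = 19.00 kΩ sits in parallel with the 143 kΩ load: 16.77 kΩ.
V_A = 23.8 × 16.77/(76.8 + 16.77) = 4.27 V.

V ≈ 4.27 V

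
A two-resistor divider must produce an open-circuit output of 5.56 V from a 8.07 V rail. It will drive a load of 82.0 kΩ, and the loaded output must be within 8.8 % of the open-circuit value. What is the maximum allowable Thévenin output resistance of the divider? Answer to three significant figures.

Loading drop = R_th/(R_th + R_L) ≤ 0.0880, so R_th ≤ R_L · ε/(1−ε) = 82.0 kΩ × 0.0880/0.9120 = 7.91 kΩ.

R_th ≤ 7.91 kΩ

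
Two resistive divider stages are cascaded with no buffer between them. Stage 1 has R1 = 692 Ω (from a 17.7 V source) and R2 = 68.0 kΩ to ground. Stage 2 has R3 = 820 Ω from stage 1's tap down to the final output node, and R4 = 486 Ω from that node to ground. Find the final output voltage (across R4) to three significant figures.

Stage 2 presents R3+R4 = 1306 Ω as a load on stage 1's tap.
Stage 1's lower leg becomes R2‖(R3+R4) = 1281 Ω, so V_mid = 17.7 × 1281/1973 = 11.49 V.
Stage 2 is itself unloaded: V_out = V_mid × R4/(R3+R4) = 11.49 × 486/1306 = 4.28 V.

V_out ≈ 4.28 V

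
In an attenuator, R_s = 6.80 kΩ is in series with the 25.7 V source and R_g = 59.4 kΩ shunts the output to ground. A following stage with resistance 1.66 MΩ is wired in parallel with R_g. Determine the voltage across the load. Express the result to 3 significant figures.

V_out ≈ 23.0 V

The load sits in parallel with R_g: R_g‖R_L = (59.4 × 1660) / (59.4 + 1660) = 57.35 kΩ.
V_out = 25.7 × 57.35 / (6.80 + 57.35) = 25.7 × 57.35/64.15 = 23.0 V.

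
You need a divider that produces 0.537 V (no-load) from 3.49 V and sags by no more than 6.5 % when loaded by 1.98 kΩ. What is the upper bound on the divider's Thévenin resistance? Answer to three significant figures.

Loading drop = R_th/(R_th + R_L) ≤ 0.0650, so R_th ≤ R_L · ε/(1−ε) = 1.98 kΩ × 0.0650/0.9350 = 138 Ω.

R_th ≤ 138 Ω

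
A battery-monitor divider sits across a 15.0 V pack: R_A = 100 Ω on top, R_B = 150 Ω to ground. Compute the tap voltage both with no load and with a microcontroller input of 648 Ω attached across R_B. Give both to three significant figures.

Open-circuit: V = 15.0 × 150/(100 + 150) = 9.00 V.
With the load, R_B becomes R_B‖R_L = 121.8 Ω, so V = 15.0 × 121.8/221.8 = 8.24 V.

Unloaded: 9.00 V; loaded: 8.24 V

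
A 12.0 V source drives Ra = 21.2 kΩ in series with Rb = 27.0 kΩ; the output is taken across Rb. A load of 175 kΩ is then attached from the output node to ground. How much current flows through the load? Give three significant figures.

Rb‖R_L = 23.39 kΩ; V_out = 12.0 × 23.39/44.59 = 6.295 V.
I_L = V_out / R_L = 6.295 / 175 kΩ = 0.0360 mA.

I_L ≈ 0.0360 mA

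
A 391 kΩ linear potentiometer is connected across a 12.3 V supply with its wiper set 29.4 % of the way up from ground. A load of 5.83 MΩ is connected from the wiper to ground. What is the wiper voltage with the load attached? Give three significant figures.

V ≈ 3.57 V

The wiper splits the pot into (1−α)R = 276.0 kΩ above and αR = 115.0 kΩ below.
Lower section ‖ load = 112.7 kΩ.
V_wiper = 12.3 × 112.7/(276.0 + 112.7) = 3.57 V.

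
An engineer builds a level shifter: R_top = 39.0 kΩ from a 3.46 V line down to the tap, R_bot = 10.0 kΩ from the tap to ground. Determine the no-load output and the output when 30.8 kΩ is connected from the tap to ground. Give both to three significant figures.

Unloaded: 0.706 V; loaded: 0.561 V

Open-circuit: V = 3.46 × 10.0/(39.0 + 10.0) = 0.706 V.
With the load, R_bot becomes R_bot‖R_L = 7.549 kΩ, so V = 3.46 × 7.549/46.55 = 0.561 V.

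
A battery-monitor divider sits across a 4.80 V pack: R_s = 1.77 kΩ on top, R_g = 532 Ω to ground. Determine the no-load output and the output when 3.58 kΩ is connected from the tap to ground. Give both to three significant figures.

Unloaded: 1.11 V; loaded: 0.996 V

Open-circuit: V = 4.80 × 532/(1770 + 532) = 1.11 V.
With the load, R_g becomes R_g‖R_L = 463.2 Ω, so V = 4.80 × 463.2/2233 = 0.996 V.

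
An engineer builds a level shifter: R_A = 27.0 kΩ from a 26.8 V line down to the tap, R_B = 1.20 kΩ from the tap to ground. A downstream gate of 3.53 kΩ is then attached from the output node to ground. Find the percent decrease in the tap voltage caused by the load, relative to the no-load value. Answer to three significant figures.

Unloaded V = 26.8 × 1.20/28.20 = 1.140 V.
Loaded: R_B‖R_L = 0.8956 kΩ, giving V = 26.8 × 0.8956/27.90 = 0.8604 V.
Drop = (1.140 − 0.8604) / 1.140 = 24.6 %.

24.6 %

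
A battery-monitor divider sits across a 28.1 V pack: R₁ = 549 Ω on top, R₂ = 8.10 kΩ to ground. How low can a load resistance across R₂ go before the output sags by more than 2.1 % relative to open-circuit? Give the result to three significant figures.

Output resistance R_th = R₁‖R₂ = (549 × 8100)/8649 = 514.2 Ω.
The fractional drop is R_th/(R_th + R_L); requiring this ≤ 0.0210 gives R_L ≥ R_th(1/0.0210 − 1) = 514.2 × 46.62 = 24.0 kΩ.

R_L(min) ≈ 24.0 kΩ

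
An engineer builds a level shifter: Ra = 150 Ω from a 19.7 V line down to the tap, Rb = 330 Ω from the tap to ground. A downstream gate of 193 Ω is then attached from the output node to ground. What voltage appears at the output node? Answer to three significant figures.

V_out ≈ 8.83 V

The load sits in parallel with Rb: Rb‖R_L = (330 × 193) / (330 + 193) = 121.8 Ω.
V_out = 19.7 × 121.8 / (150 + 121.8) = 19.7 × 121.8/271.8 = 8.83 V.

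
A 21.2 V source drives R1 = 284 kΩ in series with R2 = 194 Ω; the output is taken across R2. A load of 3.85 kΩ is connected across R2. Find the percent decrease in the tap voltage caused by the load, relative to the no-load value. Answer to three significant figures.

The divider's output (Thévenin) resistance is R1‖R2 = 193.9 Ω.
Fractional drop under load = R_th/(R_th + R_L) = 193.9 / (193.9 + 3850) = 0.04794.
So the output falls by 4.79 %.

4.79 %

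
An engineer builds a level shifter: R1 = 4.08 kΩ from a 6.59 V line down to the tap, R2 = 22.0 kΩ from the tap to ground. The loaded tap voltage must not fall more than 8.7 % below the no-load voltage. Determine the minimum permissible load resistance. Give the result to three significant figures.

R_L(min) ≈ 36.1 kΩ

Output resistance R_th = R1‖R2 = (4.08 × 22.0)/26.08 = 3.442 kΩ.
The fractional drop is R_th/(R_th + R_L); requiring this ≤ 0.0870 gives R_L ≥ R_th(1/0.0870 − 1) = 3.442 × 10.49 = 36.1 kΩ.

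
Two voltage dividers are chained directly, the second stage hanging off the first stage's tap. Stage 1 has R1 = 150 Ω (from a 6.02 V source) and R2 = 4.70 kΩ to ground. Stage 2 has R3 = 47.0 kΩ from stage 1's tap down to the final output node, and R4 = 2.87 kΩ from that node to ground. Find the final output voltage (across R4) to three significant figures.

V_out ≈ 0.335 V

Stage 2 presents R3+R4 = 49870 Ω as a load on stage 1's tap.
Stage 1's lower leg becomes R2‖(R3+R4) = 4295 Ω, so V_mid = 6.02 × 4295/4445 = 5.817 V.
Stage 2 is itself unloaded: V_out = V_mid × R4/(R3+R4) = 5.817 × 2870/49870 = 0.335 V.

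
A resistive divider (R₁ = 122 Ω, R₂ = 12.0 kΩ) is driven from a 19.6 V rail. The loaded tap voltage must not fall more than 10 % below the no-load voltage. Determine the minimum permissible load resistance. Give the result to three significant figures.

Output resistance R_th = R₁‖R₂ = (122 × 12000)/12120 = 120.8 Ω.
The fractional drop is R_th/(R_th + R_L); requiring this ≤ 0.100 gives R_L ≥ R_th(1/0.100 − 1) = 120.8 × 9.000 = 1.09 kΩ.

R_L(min) ≈ 1.09 kΩ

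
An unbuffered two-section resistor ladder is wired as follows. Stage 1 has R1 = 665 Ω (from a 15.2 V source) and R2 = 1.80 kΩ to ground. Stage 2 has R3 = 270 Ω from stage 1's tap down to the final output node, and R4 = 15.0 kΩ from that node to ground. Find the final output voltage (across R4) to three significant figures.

V_out ≈ 10.6 V

Stage 2 presents R3+R4 = 15270 Ω as a load on stage 1's tap.
Stage 1's lower leg becomes R2‖(R3+R4) = 1610 Ω, so V_mid = 15.2 × 1610/2275 = 10.76 V.
Stage 2 is itself unloaded: V_out = V_mid × R4/(R3+R4) = 10.76 × 15000/15270 = 10.6 V.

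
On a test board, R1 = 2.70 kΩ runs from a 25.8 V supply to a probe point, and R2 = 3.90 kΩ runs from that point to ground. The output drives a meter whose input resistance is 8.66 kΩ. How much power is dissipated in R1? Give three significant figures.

Total resistance from the source is R1 + (R2‖R_L) = 5.389 kΩ, so I = 25.8/5.389 kΩ = 4.788 mA.
P = I²·R1 = (4.788 mA)² × 2.70 kΩ = 61.9 mW.

P ≈ 61.9 mW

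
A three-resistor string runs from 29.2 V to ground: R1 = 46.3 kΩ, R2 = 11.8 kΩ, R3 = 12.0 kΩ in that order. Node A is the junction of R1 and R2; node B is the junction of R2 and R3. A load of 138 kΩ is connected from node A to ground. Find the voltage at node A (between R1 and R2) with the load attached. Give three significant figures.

V ≈ 8.90 V

Below node A the series string R2+R3 = 23.80 kΩ sits in parallel with the 138 kΩ load: 20.30 kΩ.
V_A = 29.2 × 20.30/(46.3 + 20.30) = 8.90 V.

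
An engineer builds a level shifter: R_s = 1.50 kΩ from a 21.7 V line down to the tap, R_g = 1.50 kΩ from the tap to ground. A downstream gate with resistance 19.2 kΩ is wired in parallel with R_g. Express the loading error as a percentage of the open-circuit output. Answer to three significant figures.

3.76 %

The divider's output (Thévenin) resistance is R_s‖R_g = 0.7500 kΩ.
Fractional drop under load = R_th/(R_th + R_L) = 0.7500 / (0.7500 + 19.2) = 0.03759.
So the output falls by 3.76 %.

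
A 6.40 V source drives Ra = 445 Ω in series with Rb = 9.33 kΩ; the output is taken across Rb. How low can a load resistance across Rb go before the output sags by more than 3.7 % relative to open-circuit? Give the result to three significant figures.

Output resistance R_th = Ra‖Rb = (445 × 9330)/9775 = 424.7 Ω.
The fractional drop is R_th/(R_th + R_L); requiring this ≤ 0.0370 gives R_L ≥ R_th(1/0.0370 − 1) = 424.7 × 26.03 = 11.1 kΩ.

R_L(min) ≈ 11.1 kΩ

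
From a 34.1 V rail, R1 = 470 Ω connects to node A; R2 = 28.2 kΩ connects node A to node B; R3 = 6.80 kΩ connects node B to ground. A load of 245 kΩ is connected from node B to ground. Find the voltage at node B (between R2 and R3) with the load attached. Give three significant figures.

At node B, R3 is in parallel with the load: R3‖R_L = 6616 Ω.
Below node A the resistance is R2 + (R3‖R_L) = 34820 Ω, so V_A = 34.1 × 34820/35290 = 33.65 V.
Then V_B = V_A × (R3‖R_L)/(R2 + R3‖R_L) = 33.65 × 6616/34820 = 6.39 V.

V ≈ 6.39 V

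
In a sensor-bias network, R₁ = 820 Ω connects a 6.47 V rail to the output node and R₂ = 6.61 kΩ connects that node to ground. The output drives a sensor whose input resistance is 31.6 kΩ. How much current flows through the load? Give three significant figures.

R₂‖R_L = 5467 Ω; V_out = 6.47 × 5467/6287 = 5.626 V.
I_L = V_out / R_L = 5.626 / 31.6 kΩ = 0.178 mA.

I_L ≈ 0.178 mA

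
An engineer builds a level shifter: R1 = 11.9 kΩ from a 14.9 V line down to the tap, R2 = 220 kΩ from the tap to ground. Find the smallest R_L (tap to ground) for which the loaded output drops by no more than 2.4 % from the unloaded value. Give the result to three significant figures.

R_L(min) ≈ 459 kΩ

Output resistance R_th = R1‖R2 = (11.9 × 220)/231.9 = 11.29 kΩ.
The fractional drop is R_th/(R_th + R_L); requiring this ≤ 0.0240 gives R_L ≥ R_th(1/0.0240 − 1) = 11.29 × 40.67 = 459 kΩ.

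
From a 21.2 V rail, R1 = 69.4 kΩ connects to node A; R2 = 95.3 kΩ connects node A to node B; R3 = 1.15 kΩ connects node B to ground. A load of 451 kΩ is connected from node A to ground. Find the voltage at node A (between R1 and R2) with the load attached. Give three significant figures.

V ≈ 11.3 V

Below node A the series string R2+R3 = 96.45 kΩ sits in parallel with the 451 kΩ load: 79.46 kΩ.
V_A = 21.2 × 79.46/(69.4 + 79.46) = 11.3 V.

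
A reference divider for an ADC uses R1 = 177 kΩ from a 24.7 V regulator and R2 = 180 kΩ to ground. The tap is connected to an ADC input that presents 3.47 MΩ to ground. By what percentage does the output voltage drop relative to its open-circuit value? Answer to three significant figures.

The divider's output (Thévenin) resistance is R1‖R2 = 89.24 kΩ.
Fractional drop under load = R_th/(R_th + R_L) = 89.24 / (89.24 + 3470) = 0.02507.
So the output falls by 2.51 %.

2.51 %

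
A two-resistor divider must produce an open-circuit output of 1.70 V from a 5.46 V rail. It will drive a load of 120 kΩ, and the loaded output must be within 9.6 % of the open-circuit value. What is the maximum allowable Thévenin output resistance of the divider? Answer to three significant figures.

Loading drop = R_th/(R_th + R_L) ≤ 0.0960, so R_th ≤ R_L · ε/(1−ε) = 120 kΩ × 0.0960/0.9040 = 12.7 kΩ.

R_th ≤ 12.7 kΩ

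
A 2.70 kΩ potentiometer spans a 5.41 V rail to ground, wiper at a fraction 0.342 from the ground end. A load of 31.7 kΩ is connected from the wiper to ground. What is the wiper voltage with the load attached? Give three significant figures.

The wiper splits the pot into (1−α)R = 1777 Ω above and αR = 923.4 Ω below.
Lower section ‖ load = 897.3 Ω.
V_wiper = 5.41 × 897.3/(1777 + 897.3) = 1.82 V.

V ≈ 1.82 V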